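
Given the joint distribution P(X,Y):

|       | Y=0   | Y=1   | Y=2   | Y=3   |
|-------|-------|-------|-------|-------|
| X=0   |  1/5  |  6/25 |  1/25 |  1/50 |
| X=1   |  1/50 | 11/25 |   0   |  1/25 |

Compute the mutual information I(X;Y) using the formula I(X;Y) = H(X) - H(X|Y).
0.2113 bits

I(X;Y) = H(X) - H(X|Y)

Marginal of X (row sums):
  P(X=0) = 1/5 + 6/25 + 1/25 + 1/50 = 1/2
  P(X=1) = 1/50 + 11/25 + 0 + 1/25 = 1/2
H(X) = -[(1/2)·log₂(1/2) + (1/2)·log₂(1/2)]
  = 0.5000 + 0.5000 = 1.0000 bits

Marginal of Y (column sums):
  P(Y=0) = 1/5 + 1/50 = 11/50
  P(Y=1) = 6/25 + 11/25 = 17/25
  P(Y=2) = 1/25 + 0 = 1/25
  P(Y=3) = 1/50 + 1/25 = 3/50
H(X|Y) = Σ_y P(y)·H(X|Y=y):
  Y=0: P(Y=0) = 11/50, P(X|Y=0) = (10/11, 1/11) → H(X|Y=0) = 0.4395
  Y=1: P(Y=1) = 17/25, P(X|Y=1) = (6/17, 11/17) → H(X|Y=1) = 0.9367
  Y=2: P(Y=2) = 1/25, P(X|Y=2) = (1, 0) → H(X|Y=2) = 0.0000
  Y=3: P(Y=3) = 3/50, P(X|Y=3) = (1/3, 2/3) → H(X|Y=3) = 0.9183
H(X|Y) = (11/50)·0.4395 + (17/25)·0.9367 + (1/25)·0.0000 + (3/50)·0.9183 = 0.7887 bits

I(X;Y) = H(X) - H(X|Y) = 1.0000 - 0.7887 = 0.2113 bits

Cross-check via I(X;Y) = H(X) + H(Y) - H(X,Y): computing H(Y) from the column sums and H(X,Y) from the 8 cells in the same way gives H(Y) = 1.2882 bits and H(X,Y) = 2.0769 bits, so
I(X;Y) = 1.0000 + 1.2882 - 2.0769 = 0.2113 bits ✓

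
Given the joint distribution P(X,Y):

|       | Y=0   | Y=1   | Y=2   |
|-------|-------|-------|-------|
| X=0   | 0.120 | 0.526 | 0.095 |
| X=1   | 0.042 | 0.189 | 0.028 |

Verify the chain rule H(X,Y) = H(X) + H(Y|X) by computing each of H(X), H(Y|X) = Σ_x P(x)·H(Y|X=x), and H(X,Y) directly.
H(X) = 0.8252 bits, H(Y|X) = 1.1428 bits, H(X,Y) = 1.9680 bits

Marginal of X (row sums):
  P(X=0) = 0.120 + 0.526 + 0.095 = 0.741
  P(X=1) = 0.042 + 0.189 + 0.028 = 0.259
H(X) = -[0.741·log₂(0.741) + 0.259·log₂(0.259)]
  = 0.3204 + 0.5048 = 0.8252 bits

H(Y|X) = Σ_x P(x)·H(Y|X=x):
  X=0: P(X=0) = 0.741, P(Y|X=0) = (40/247, 526/741, 5/39) → H(Y|X=0) = 1.1562
  X=1: P(X=1) = 0.259, P(Y|X=1) = (6/37, 27/37, 4/37) → H(Y|X=1) = 1.1043
H(Y|X) = 0.741·1.1562 + 0.259·1.1043 = 1.1428 bits

H(X,Y) = -Σ_{x,y} P(x,y) log₂ P(x,y). Per-cell terms -P(x,y)·log₂P(x,y):
  X=0: 0.3671, 0.4875, 0.3226
  X=1: 0.1921, 0.4543, 0.1444
Sum of the 6 terms: H(X,Y) = 1.9680 bits

Chain rule check:
  H(X) + H(Y|X) = 0.8252 + 1.1428 = 1.9680 bits
  H(X,Y) = 1.9680 bits
✓ Chain rule verified.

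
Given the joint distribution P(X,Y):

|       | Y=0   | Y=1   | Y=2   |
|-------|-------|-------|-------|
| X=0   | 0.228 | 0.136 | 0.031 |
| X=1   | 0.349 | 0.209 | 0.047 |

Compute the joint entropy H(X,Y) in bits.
2.2425 bits

H(X,Y) = -Σ_{x,y} P(x,y) log₂ P(x,y). Per-cell terms -P(x,y)·log₂P(x,y):
  X=0: 0.4863, 0.3915, 0.1554
  X=1: 0.5300, 0.4720, 0.2073
Sum of the 6 terms: H(X,Y) = 2.2425 bits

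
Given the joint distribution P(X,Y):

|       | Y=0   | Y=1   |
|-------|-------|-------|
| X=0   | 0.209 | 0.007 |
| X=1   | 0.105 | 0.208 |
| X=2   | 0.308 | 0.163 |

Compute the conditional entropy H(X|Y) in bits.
1.3280 bits

H(X|Y) = H(X,Y) - H(Y)

H(X,Y) = -Σ_{x,y} P(x,y) log₂ P(x,y). Per-cell terms -P(x,y)·log₂P(x,y):
  X=0: 0.4720, 0.0501
  X=1: 0.3414, 0.4712
  X=2: 0.5233, 0.4266
Sum of the 6 terms: H(X,Y) = 2.2846 bits

Marginal of Y (column sums):
  P(Y=0) = 0.209 + 0.105 + 0.308 = 0.622
  P(Y=1) = 0.007 + 0.208 + 0.163 = 0.378
H(Y) = -[0.622·log₂(0.622) + 0.378·log₂(0.378)]
  = 0.4261 + 0.5305 = 0.9566 bits

H(X|Y) = H(X,Y) - H(Y) = 2.2846 - 0.9566 = 1.3280 bits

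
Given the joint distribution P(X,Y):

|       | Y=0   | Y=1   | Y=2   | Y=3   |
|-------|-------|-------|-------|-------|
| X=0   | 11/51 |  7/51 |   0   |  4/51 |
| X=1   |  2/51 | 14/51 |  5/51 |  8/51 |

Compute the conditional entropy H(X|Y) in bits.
0.7521 bits

H(X|Y) = H(X,Y) - H(Y)

H(X,Y) = -Σ_{x,y} P(x,y) log₂ P(x,y). Per-cell terms -P(x,y)·log₂P(x,y):
  X=0: 0.47731, 0.39324, 0.00000, 0.28803
  X=1: 0.18323, 0.51198, 0.32848, 0.41920
  (cells with P = 0 contribute 0)
Sum of the 8 terms: H(X,Y) = 2.6015 bits

Marginal of Y (column sums):
  P(Y=0) = 11/51 + 2/51 = 13/51
  P(Y=1) = 7/51 + 14/51 = 7/17
  P(Y=2) = 0 + 5/51 = 5/51
  P(Y=3) = 4/51 + 8/51 = 4/17
H(Y) = -[(13/51)·log₂(13/51) + (7/17)·log₂(7/17) + (5/51)·log₂(5/51) + (4/17)·log₂(4/17)]
  = 0.50266 + 0.52710 + 0.32848 + 0.49117 = 1.8494 bits

H(X|Y) = H(X,Y) - H(Y) = 2.6015 - 1.8494 = 0.7521 bits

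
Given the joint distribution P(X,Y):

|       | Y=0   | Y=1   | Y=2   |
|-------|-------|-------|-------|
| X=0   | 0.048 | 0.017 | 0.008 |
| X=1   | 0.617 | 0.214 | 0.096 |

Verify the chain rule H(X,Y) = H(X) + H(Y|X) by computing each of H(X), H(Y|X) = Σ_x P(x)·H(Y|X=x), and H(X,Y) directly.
H(X) = 0.3770 bits, H(Y|X) = 1.2193 bits, H(X,Y) = 1.5963 bits

Marginal of X (row sums):
  P(X=0) = 0.048 + 0.017 + 0.008 = 0.073
  P(X=1) = 0.617 + 0.214 + 0.096 = 0.927
H(X) = -[0.073·log₂(0.073) + 0.927·log₂(0.927)]
  = 0.2756 + 0.1014 = 0.3770 bits

H(Y|X) = Σ_x P(x)·H(Y|X=x):
  X=0: P(X=0) = 0.073, P(Y|X=0) = (48/73, 17/73, 8/73) → H(Y|X=0) = 1.2369
  X=1: P(X=1) = 0.927, P(Y|X=1) = (617/927, 214/927, 32/309) → H(Y|X=1) = 1.2179
H(Y|X) = 0.073·1.2369 + 0.927·1.2179 = 1.2193 bits

H(X,Y) = -Σ_{x,y} P(x,y) log₂ P(x,y). Per-cell terms -P(x,y)·log₂P(x,y):
  X=0: 0.2103, 0.0999, 0.0557
  X=1: 0.4298, 0.4760, 0.3246
Sum of the 6 terms: H(X,Y) = 1.5963 bits

Chain rule check:
  H(X) + H(Y|X) = 0.3770 + 1.2193 = 1.5963 bits
  H(X,Y) = 1.5963 bits
✓ Chain rule verified.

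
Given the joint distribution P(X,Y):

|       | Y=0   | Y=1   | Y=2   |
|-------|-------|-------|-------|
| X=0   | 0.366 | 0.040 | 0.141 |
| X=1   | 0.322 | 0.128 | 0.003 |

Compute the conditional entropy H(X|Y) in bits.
0.8400 bits

H(X|Y) = H(X,Y) - H(Y)

H(X,Y) = -Σ_{x,y} P(x,y) log₂ P(x,y). Per-cell terms -P(x,y)·log₂P(x,y):
  X=0: 0.53073091, 0.18575425, 0.39849884
  X=1: 0.52642730, 0.37962039, 0.02514247
Sum of the 6 terms: H(X,Y) = 2.0461742 bits

Marginal of Y (column sums):
  P(Y=0) = 0.366 + 0.322 = 0.688
  P(Y=1) = 0.040 + 0.128 = 0.168
  P(Y=2) = 0.141 + 0.003 = 0.144
H(Y) = -[0.688·log₂(0.688) + 0.168·log₂(0.168) + 0.144·log₂(0.144)]
  = 0.37118944 + 0.43234243 + 0.40260374 = 1.2061356 bits

H(X|Y) = H(X,Y) - H(Y) = 2.0461742 - 1.2061356 = 0.8400 bits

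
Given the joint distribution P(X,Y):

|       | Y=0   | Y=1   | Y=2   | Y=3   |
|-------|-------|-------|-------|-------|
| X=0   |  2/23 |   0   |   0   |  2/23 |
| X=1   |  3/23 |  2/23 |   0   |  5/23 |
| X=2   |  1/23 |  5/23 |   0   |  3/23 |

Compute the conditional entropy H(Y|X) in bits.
1.3487 bits

H(Y|X) = H(X,Y) - H(X)

H(X,Y) = -Σ_{x,y} P(x,y) log₂ P(x,y). Per-cell terms -P(x,y)·log₂P(x,y):
  X=0: 0.3064, 0.0000, 0.0000, 0.3064
  X=1: 0.3833, 0.3064, 0.0000, 0.4786
  X=2: 0.1967, 0.4786, 0.0000, 0.3833
  (cells with P = 0 contribute 0)
Sum of the 12 terms: H(X,Y) = 2.8397 bits

Marginal of X (row sums):
  P(X=0) = 2/23 + 0 + 0 + 2/23 = 4/23
  P(X=1) = 3/23 + 2/23 + 0 + 5/23 = 10/23
  P(X=2) = 1/23 + 5/23 + 0 + 3/23 = 9/23
H(X) = -[(4/23)·log₂(4/23) + (10/23)·log₂(10/23) + (9/23)·log₂(9/23)]
  = 0.4389 + 0.5224 + 0.5297 = 1.4910 bits

H(Y|X) = H(X,Y) - H(X) = 2.8397 - 1.4910 = 1.3487 bits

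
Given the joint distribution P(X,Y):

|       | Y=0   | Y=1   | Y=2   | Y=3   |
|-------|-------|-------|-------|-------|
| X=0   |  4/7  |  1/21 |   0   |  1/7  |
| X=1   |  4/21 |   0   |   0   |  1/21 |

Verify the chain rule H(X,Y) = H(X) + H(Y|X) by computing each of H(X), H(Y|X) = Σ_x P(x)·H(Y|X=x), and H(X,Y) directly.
H(X) = 0.7919 bits, H(Y|X) = 0.9445 bits, H(X,Y) = 1.7364 bits

Marginal of X (row sums):
  P(X=0) = 4/7 + 1/21 + 0 + 1/7 = 16/21
  P(X=1) = 4/21 + 0 + 0 + 1/21 = 5/21
H(X) = -[(16/21)·log₂(16/21) + (5/21)·log₂(5/21)]
  = 0.29891 + 0.49295 = 0.7919 bits

H(Y|X) = Σ_x P(x)·H(Y|X=x):
  X=0: P(X=0) = 16/21, P(Y|X=0) = (3/4, 1/16, 0, 3/16) → H(Y|X=0) = 1.01410
  X=1: P(X=1) = 5/21, P(Y|X=1) = (4/5, 0, 0, 1/5) → H(Y|X=1) = 0.72193
H(Y|X) = (16/21)·1.01410 + (5/21)·0.72193 = 0.9445 bits

H(X,Y) = -Σ_{x,y} P(x,y) log₂ P(x,y). Per-cell terms -P(x,y)·log₂P(x,y):
  X=0: 0.46135, 0.20916, 0.00000, 0.40105
  X=1: 0.45568, 0.00000, 0.00000, 0.20916
  (cells with P = 0 contribute 0)
Sum of the 8 terms: H(X,Y) = 1.7364 bits

Chain rule check:
  H(X) + H(Y|X) = 0.7919 + 0.9445 = 1.7364 bits
  H(X,Y) = 1.7364 bits
✓ Chain rule verified.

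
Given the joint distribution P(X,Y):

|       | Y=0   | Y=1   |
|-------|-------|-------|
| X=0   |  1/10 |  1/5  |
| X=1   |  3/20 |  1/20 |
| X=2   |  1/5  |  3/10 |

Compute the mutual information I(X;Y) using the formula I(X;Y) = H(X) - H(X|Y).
0.0696 bits

I(X;Y) = H(X) - H(X|Y)

Marginal of X (row sums):
  P(X=0) = 1/10 + 1/5 = 3/10
  P(X=1) = 3/20 + 1/20 = 1/5
  P(X=2) = 1/5 + 3/10 = 1/2
H(X) = -[(3/10)·log₂(3/10) + (1/5)·log₂(1/5) + (1/2)·log₂(1/2)]
  = 0.5211 + 0.4644 + 0.5000 = 1.4855 bits

Marginal of Y (column sums):
  P(Y=0) = 1/10 + 3/20 + 1/5 = 9/20
  P(Y=1) = 1/5 + 1/20 + 3/10 = 11/20
H(X|Y) = Σ_y P(y)·H(X|Y=y):
  Y=0: P(Y=0) = 9/20, P(X|Y=0) = (2/9, 1/3, 4/9) → H(X|Y=0) = 1.5305
  Y=1: P(Y=1) = 11/20, P(X|Y=1) = (4/11, 1/11, 6/11) → H(X|Y=1) = 1.3222
H(X|Y) = (9/20)·1.5305 + (11/20)·1.3222 = 1.4159 bits

I(X;Y) = H(X) - H(X|Y) = 1.4855 - 1.4159 = 0.0696 bits

Cross-check via I(X;Y) = H(X) + H(Y) - H(X,Y): computing H(Y) from the column sums and H(X,Y) from the 6 cells in the same way gives H(Y) = 0.9928 bits and H(X,Y) = 2.4087 bits, so
I(X;Y) = 1.4855 + 0.9928 - 2.4087 = 0.0696 bits ✓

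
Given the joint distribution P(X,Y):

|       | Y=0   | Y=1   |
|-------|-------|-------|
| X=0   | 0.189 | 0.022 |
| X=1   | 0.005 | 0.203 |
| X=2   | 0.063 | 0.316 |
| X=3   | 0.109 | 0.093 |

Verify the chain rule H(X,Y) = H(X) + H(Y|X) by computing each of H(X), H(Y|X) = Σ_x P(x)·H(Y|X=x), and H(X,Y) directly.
H(X) = 1.9414 bits, H(Y|X) = 0.5829 bits, H(X,Y) = 2.5243 bits

Marginal of X (row sums):
  P(X=0) = 0.189 + 0.022 = 0.211
  P(X=1) = 0.005 + 0.203 = 0.208
  P(X=2) = 0.063 + 0.316 = 0.379
  P(X=3) = 0.109 + 0.093 = 0.202
H(X) = -[0.211·log₂(0.211) + 0.208·log₂(0.208) + 0.379·log₂(0.379) + 0.202·log₂(0.202)]
  = 0.4736 + 0.4712 + 0.5305 + 0.4661 = 1.9414 bits

H(Y|X) = Σ_x P(x)·H(Y|X=x):
  X=0: P(X=0) = 0.211, P(Y|X=0) = (189/211, 22/211) → H(Y|X=0) = 0.4824
  X=1: P(X=1) = 0.208, P(Y|X=1) = (5/208, 203/208) → H(Y|X=1) = 0.1636
  X=2: P(X=2) = 0.379, P(Y|X=2) = (63/379, 316/379) → H(Y|X=2) = 0.6490
  X=3: P(X=3) = 0.202, P(Y|X=3) = (109/202, 93/202) → H(Y|X=3) = 0.9955
H(Y|X) = 0.211·0.4824 + 0.208·0.1636 + 0.379·0.6490 + 0.202·0.9955 = 0.5829 bits

H(X,Y) = -Σ_{x,y} P(x,y) log₂ P(x,y). Per-cell terms -P(x,y)·log₂P(x,y):
  X=0: 0.4543, 0.1211
  X=1: 0.0382, 0.4670
  X=2: 0.2513, 0.5252
  X=3: 0.3485, 0.3187
Sum of the 8 terms: H(X,Y) = 2.5243 bits

Chain rule check:
  H(X) + H(Y|X) = 1.9414 + 0.5829 = 2.5243 bits
  H(X,Y) = 2.5243 bits
✓ Chain rule verified.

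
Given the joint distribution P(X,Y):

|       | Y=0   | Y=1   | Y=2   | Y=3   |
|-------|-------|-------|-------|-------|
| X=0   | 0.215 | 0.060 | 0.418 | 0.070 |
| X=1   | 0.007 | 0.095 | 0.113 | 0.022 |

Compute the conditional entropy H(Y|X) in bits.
1.5742 bits

H(Y|X) = H(X,Y) - H(X)

H(X,Y) = -Σ_{x,y} P(x,y) log₂ P(x,y). Per-cell terms -P(x,y)·log₂P(x,y):
  X=0: 0.47678, 0.24353, 0.52602, 0.26856
  X=1: 0.05011, 0.32261, 0.35545, 0.12114
Sum of the 8 terms: H(X,Y) = 2.3642 bits

Marginal of X (row sums):
  P(X=0) = 0.215 + 0.060 + 0.418 + 0.070 = 0.763
  P(X=1) = 0.007 + 0.095 + 0.113 + 0.022 = 0.237
H(X) = -[0.763·log₂(0.763) + 0.237·log₂(0.237)]
  = 0.29776 + 0.49226 = 0.7900 bits

H(Y|X) = H(X,Y) - H(X) = 2.3642 - 0.7900 = 1.5742 bits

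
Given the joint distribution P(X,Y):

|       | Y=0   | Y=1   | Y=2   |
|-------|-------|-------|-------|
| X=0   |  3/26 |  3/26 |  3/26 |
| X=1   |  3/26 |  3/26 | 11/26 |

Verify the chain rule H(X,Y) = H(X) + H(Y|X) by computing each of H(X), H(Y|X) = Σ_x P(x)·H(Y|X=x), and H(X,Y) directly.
H(X) = 0.9306 bits, H(Y|X) = 1.3918 bits, H(X,Y) = 2.3224 bits

Marginal of X (row sums):
  P(X=0) = 3/26 + 3/26 + 3/26 = 9/26
  P(X=1) = 3/26 + 3/26 + 11/26 = 17/26
H(X) = -[(9/26)·log₂(9/26) + (17/26)·log₂(17/26)]
  = 0.52979 + 0.40079 = 0.9306 bits

H(Y|X) = Σ_x P(x)·H(Y|X=x):
  X=0: P(X=0) = 9/26, P(Y|X=0) = (1/3, 1/3, 1/3) → H(Y|X=0) = 1.58496
  X=1: P(X=1) = 17/26, P(Y|X=1) = (3/17, 3/17, 11/17) → H(Y|X=1) = 1.28961
H(Y|X) = (9/26)·1.58496 + (17/26)·1.28961 = 1.3918 bits

H(X,Y) = -Σ_{x,y} P(x,y) log₂ P(x,y). Per-cell terms -P(x,y)·log₂P(x,y):
  X=0: 0.35948, 0.35948, 0.35948
  X=1: 0.35948, 0.35948, 0.52504
Sum of the 6 terms: H(X,Y) = 2.3224 bits

Chain rule check:
  H(X) + H(Y|X) = 0.9306 + 1.3918 = 2.3224 bits
  H(X,Y) = 2.3224 bits
✓ Chain rule verified.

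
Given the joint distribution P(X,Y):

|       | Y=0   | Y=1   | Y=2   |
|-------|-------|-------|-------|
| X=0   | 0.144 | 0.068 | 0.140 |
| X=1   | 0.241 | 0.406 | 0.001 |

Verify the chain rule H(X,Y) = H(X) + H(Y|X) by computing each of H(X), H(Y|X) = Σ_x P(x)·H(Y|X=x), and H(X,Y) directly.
H(X) = 0.9358 bits, H(Y|X) = 1.1603 bits, H(X,Y) = 2.0961 bits

Marginal of X (row sums):
  P(X=0) = 0.144 + 0.068 + 0.140 = 0.352
  P(X=1) = 0.241 + 0.406 + 0.001 = 0.648
H(X) = -[0.352·log₂(0.352) + 0.648·log₂(0.648)]
  = 0.5302 + 0.4056 = 0.9358 bits

H(Y|X) = Σ_x P(x)·H(Y|X=x):
  X=0: P(X=0) = 0.352, P(Y|X=0) = (9/22, 17/88, 35/88) → H(Y|X=0) = 1.5148
  X=1: P(X=1) = 0.648, P(Y|X=1) = (241/648, 203/324, 1/648) → H(Y|X=1) = 0.9677
H(Y|X) = 0.352·1.5148 + 0.648·0.9677 = 1.1603 bits

H(X,Y) = -Σ_{x,y} P(x,y) log₂ P(x,y). Per-cell terms -P(x,y)·log₂P(x,y):
  X=0: 0.4026, 0.2637, 0.3971
  X=1: 0.4947, 0.5280, 0.0100
Sum of the 6 terms: H(X,Y) = 2.0961 bits

Chain rule check:
  H(X) + H(Y|X) = 0.9358 + 1.1603 = 2.0961 bits
  H(X,Y) = 2.0961 bits
✓ Chain rule verified.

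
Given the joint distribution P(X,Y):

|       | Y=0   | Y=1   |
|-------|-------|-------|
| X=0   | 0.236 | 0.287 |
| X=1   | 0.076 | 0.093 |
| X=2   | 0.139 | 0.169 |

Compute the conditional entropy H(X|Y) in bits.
1.4458 bits

H(X|Y) = H(X,Y) - H(Y)

H(X,Y) = -Σ_{x,y} P(x,y) log₂ P(x,y). Per-cell terms -P(x,y)·log₂P(x,y):
  X=0: 0.49162, 0.51685
  X=1: 0.28256, 0.31868
  X=2: 0.39571, 0.43347
Sum of the 6 terms: H(X,Y) = 2.4389 bits

Marginal of Y (column sums):
  P(Y=0) = 0.236 + 0.076 + 0.139 = 0.451
  P(Y=1) = 0.287 + 0.093 + 0.169 = 0.549
H(Y) = -[0.451·log₂(0.451) + 0.549·log₂(0.549)]
  = 0.51811 + 0.47495 = 0.9931 bits

H(X|Y) = H(X,Y) - H(Y) = 2.4389 - 0.9931 = 1.4458 bits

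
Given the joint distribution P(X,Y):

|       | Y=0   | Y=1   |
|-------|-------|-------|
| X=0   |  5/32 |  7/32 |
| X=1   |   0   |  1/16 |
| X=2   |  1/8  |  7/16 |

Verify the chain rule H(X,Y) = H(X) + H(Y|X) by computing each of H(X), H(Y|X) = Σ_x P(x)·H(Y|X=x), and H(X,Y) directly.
H(X) = 1.2476 bits, H(Y|X) = 0.7973 bits, H(X,Y) = 2.0449 bits

Marginal of X (row sums):
  P(X=0) = 5/32 + 7/32 = 3/8
  P(X=1) = 0 + 1/16 = 1/16
  P(X=2) = 1/8 + 7/16 = 9/16
H(X) = -[(3/8)·log₂(3/8) + (1/16)·log₂(1/16) + (9/16)·log₂(9/16)]
  = 0.53064 + 0.25000 + 0.46692 = 1.2476 bits

H(Y|X) = Σ_x P(x)·H(Y|X=x):
  X=0: P(X=0) = 3/8, P(Y|X=0) = (5/12, 7/12) → H(Y|X=0) = 0.97987
  X=1: P(X=1) = 1/16, P(Y|X=1) = (0, 1) → H(Y|X=1) = 0.00000
  X=2: P(X=2) = 9/16, P(Y|X=2) = (2/9, 7/9) → H(Y|X=2) = 0.76420
H(Y|X) = (3/8)·0.97987 + (1/16)·0.00000 + (9/16)·0.76420 = 0.7973 bits

H(X,Y) = -Σ_{x,y} P(x,y) log₂ P(x,y). Per-cell terms -P(x,y)·log₂P(x,y):
  X=0: 0.41845, 0.47964
  X=1: 0.00000, 0.25000
  X=2: 0.37500, 0.52178
  (cells with P = 0 contribute 0)
Sum of the 6 terms: H(X,Y) = 2.0449 bits

Chain rule check:
  H(X) + H(Y|X) = 1.2476 + 0.7973 = 2.0449 bits
  H(X,Y) = 2.0449 bits
✓ Chain rule verified.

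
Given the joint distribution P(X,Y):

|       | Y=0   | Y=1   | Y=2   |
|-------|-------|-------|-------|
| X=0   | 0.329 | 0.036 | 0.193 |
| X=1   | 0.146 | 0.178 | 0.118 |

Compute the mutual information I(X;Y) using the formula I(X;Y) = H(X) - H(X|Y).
0.1298 bits

I(X;Y) = H(X) - H(X|Y)

Marginal of X (row sums):
  P(X=0) = 0.329 + 0.036 + 0.193 = 0.558
  P(X=1) = 0.146 + 0.178 + 0.118 = 0.442
H(X) = -[0.558·log₂(0.558) + 0.442·log₂(0.442)]
  = 0.46965 + 0.52062 = 0.9903 bits

Marginal of Y (column sums):
  P(Y=0) = 0.329 + 0.146 = 0.475
  P(Y=1) = 0.036 + 0.178 = 0.214
  P(Y=2) = 0.193 + 0.118 = 0.311
H(X|Y) = Σ_y P(y)·H(X|Y=y):
  Y=0: P(Y=0) = 0.475, P(X|Y=0) = (329/475, 146/475) → H(X|Y=0) = 0.89011
  Y=1: P(Y=1) = 0.214, P(X|Y=1) = (18/107, 89/107) → H(X|Y=1) = 0.65363
  Y=2: P(Y=2) = 0.311, P(X|Y=2) = (193/311, 118/311) → H(X|Y=2) = 0.95763
H(X|Y) = 0.475·0.89011 + 0.214·0.65363 + 0.311·0.95763 = 0.8605 bits

I(X;Y) = H(X) - H(X|Y) = 0.9903 - 0.8605 = 0.1298 bits

Cross-check via I(X;Y) = H(X) + H(Y) - H(X,Y): computing H(Y) from the column sums and H(X,Y) from the 6 cells in the same way gives H(Y) = 1.5102 bits and H(X,Y) = 2.3707 bits, so
I(X;Y) = 0.9903 + 1.5102 - 2.3707 = 0.1298 bits ✓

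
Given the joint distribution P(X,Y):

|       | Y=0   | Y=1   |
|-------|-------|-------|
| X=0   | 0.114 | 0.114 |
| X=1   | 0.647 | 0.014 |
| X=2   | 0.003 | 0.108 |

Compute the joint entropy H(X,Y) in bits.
1.5789 bits

H(X,Y) = -Σ_{x,y} P(x,y) log₂ P(x,y). Per-cell terms -P(x,y)·log₂P(x,y):
  X=0: 0.35715, 0.35715
  X=1: 0.40642, 0.08622
  X=2: 0.02514, 0.34678
Sum of the 6 terms: H(X,Y) = 1.5789 bits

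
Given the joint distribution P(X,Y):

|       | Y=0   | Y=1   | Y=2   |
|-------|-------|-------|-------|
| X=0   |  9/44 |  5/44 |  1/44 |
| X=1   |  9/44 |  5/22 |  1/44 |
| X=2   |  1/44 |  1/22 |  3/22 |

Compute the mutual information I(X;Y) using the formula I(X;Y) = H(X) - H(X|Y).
0.2692 bits

I(X;Y) = H(X) - H(X|Y)

Marginal of X (row sums):
  P(X=0) = 9/44 + 5/44 + 1/44 = 15/44
  P(X=1) = 9/44 + 5/22 + 1/44 = 5/11
  P(X=2) = 1/44 + 1/22 + 3/22 = 9/44
H(X) = -[(15/44)·log₂(15/44) + (5/11)·log₂(5/11) + (9/44)·log₂(9/44)]
  = 0.529275 + 0.517047 + 0.468308 = 1.51463 bits

Marginal of Y (column sums):
  P(Y=0) = 9/44 + 9/44 + 1/44 = 19/44
  P(Y=1) = 5/44 + 5/22 + 1/22 = 17/44
  P(Y=2) = 1/44 + 1/44 + 3/22 = 2/11
H(X|Y) = Σ_y P(y)·H(X|Y=y):
  Y=0: P(Y=0) = 19/44, P(X|Y=0) = (9/19, 9/19, 1/19) → H(X|Y=0) = 1.244841
  Y=1: P(Y=1) = 17/44, P(X|Y=1) = (5/17, 10/17, 2/17) → H(X|Y=1) = 1.332820
  Y=2: P(Y=2) = 2/11, P(X|Y=2) = (1/8, 1/8, 3/4) → H(X|Y=2) = 1.061278
H(X|Y) = (19/44)·1.244841 + (17/44)·1.332820 + (2/11)·1.061278 = 1.24546 bits

I(X;Y) = H(X) - H(X|Y) = 1.51463 - 1.24546 = 0.2692 bits

Cross-check via I(X;Y) = H(X) + H(Y) - H(X,Y): computing H(Y) from the column sums and H(X,Y) from the 9 cells in the same way gives H(Y) = 1.50040 bits and H(X,Y) = 2.74586 bits, so
I(X;Y) = 1.51463 + 1.50040 - 2.74586 = 0.2692 bits ✓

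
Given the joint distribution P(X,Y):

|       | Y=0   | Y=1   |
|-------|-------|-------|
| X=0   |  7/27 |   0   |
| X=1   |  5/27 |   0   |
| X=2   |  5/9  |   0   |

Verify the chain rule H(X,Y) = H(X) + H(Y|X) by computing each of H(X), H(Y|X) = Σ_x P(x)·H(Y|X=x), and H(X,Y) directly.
H(X) = 1.4266 bits, H(Y|X) = 0.0000 bits, H(X,Y) = 1.4266 bits

Marginal of X (row sums):
  P(X=0) = 7/27 + 0 = 7/27
  P(X=1) = 5/27 + 0 = 5/27
  P(X=2) = 5/9 + 0 = 5/9
H(X) = -[(7/27)·log₂(7/27) + (5/27)·log₂(5/27) + (5/9)·log₂(5/9)]
  = 0.50492 + 0.45055 + 0.47111 = 1.4266 bits

H(Y|X) = Σ_x P(x)·H(Y|X=x):
  X=0: P(X=0) = 7/27, P(Y|X=0) = (1, 0) → H(Y|X=0) = 0.00000
  X=1: P(X=1) = 5/27, P(Y|X=1) = (1, 0) → H(Y|X=1) = 0.00000
  X=2: P(X=2) = 5/9, P(Y|X=2) = (1, 0) → H(Y|X=2) = 0.00000
H(Y|X) = (7/27)·0.00000 + (5/27)·0.00000 + (5/9)·0.00000 = 0.0000 bits

H(X,Y) = -Σ_{x,y} P(x,y) log₂ P(x,y). Per-cell terms -P(x,y)·log₂P(x,y):
  X=0: 0.50492, 0.00000
  X=1: 0.45055, 0.00000
  X=2: 0.47111, 0.00000
  (cells with P = 0 contribute 0)
Sum of the 6 terms: H(X,Y) = 1.4266 bits

Chain rule check:
  H(X) + H(Y|X) = 1.4266 + 0.0000 = 1.4266 bits
  H(X,Y) = 1.4266 bits
✓ Chain rule verified.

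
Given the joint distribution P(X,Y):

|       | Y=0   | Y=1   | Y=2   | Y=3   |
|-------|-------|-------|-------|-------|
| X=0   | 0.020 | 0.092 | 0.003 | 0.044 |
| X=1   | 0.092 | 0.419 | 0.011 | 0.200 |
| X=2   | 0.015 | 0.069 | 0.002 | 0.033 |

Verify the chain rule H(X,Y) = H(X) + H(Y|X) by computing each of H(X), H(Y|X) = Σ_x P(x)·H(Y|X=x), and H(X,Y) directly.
H(X) = 1.1265 bits, H(Y|X) = 1.4423 bits, H(X,Y) = 2.5688 bits

Marginal of X (row sums):
  P(X=0) = 0.020 + 0.092 + 0.003 + 0.044 = 0.159
  P(X=1) = 0.092 + 0.419 + 0.011 + 0.200 = 0.722
  P(X=2) = 0.015 + 0.069 + 0.002 + 0.033 = 0.119
H(X) = -[0.159·log₂(0.159) + 0.722·log₂(0.722) + 0.119·log₂(0.119)]
  = 0.421811 + 0.339289 + 0.365445 = 1.1265 bits

H(Y|X) = Σ_x P(x)·H(Y|X=x):
  X=0: P(X=0) = 0.159, P(Y|X=0) = (20/159, 92/159, 1/53, 44/159) → H(Y|X=0) = 1.453914
  X=1: P(X=1) = 0.722, P(Y|X=1) = (46/361, 419/722, 11/722, 100/361) → H(Y|X=1) = 1.439317
  X=2: P(X=2) = 0.119, P(Y|X=2) = (15/119, 69/119, 2/119, 33/119) → H(Y|X=2) = 1.444763
H(Y|X) = 0.159·1.453914 + 0.722·1.439317 + 0.119·1.444763 = 1.4423 bits

H(X,Y) = -Σ_{x,y} P(x,y) log₂ P(x,y). Per-cell terms -P(x,y)·log₂P(x,y):
  X=0: 0.112877, 0.316684, 0.025142, 0.198280
  X=1: 0.316684, 0.525836, 0.071570, 0.464386
  X=2: 0.090883, 0.266151, 0.017932, 0.162406
Sum of the 12 terms: H(X,Y) = 2.5688 bits

Chain rule check:
  H(X) + H(Y|X) = 1.1265 + 1.4423 = 2.5688 bits
  H(X,Y) = 2.5688 bits
✓ Chain rule verified.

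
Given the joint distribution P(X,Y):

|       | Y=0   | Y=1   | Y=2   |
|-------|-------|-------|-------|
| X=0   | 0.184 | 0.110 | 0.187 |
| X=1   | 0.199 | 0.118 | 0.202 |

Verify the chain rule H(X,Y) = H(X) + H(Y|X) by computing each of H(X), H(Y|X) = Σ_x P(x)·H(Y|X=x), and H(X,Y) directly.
H(X) = 0.9990 bits, H(Y|X) = 1.5465 bits, H(X,Y) = 2.5454 bits

Marginal of X (row sums):
  P(X=0) = 0.184 + 0.110 + 0.187 = 0.481
  P(X=1) = 0.199 + 0.118 + 0.202 = 0.519
H(X) = -[0.481·log₂(0.481) + 0.519·log₂(0.519)]
  = 0.5079 + 0.4911 = 0.9990 bits

H(Y|X) = Σ_x P(x)·H(Y|X=x):
  X=0: P(X=0) = 0.481, P(Y|X=0) = (184/481, 110/481, 187/481) → H(Y|X=0) = 1.5470
  X=1: P(X=1) = 0.519, P(Y|X=1) = (199/519, 118/519, 202/519) → H(Y|X=1) = 1.5460
H(Y|X) = 0.481·1.5470 + 0.519·1.5460 = 1.5465 bits

H(X,Y) = -Σ_{x,y} P(x,y) log₂ P(x,y). Per-cell terms -P(x,y)·log₂P(x,y):
  X=0: 0.4494, 0.3503, 0.4523
  X=1: 0.4635, 0.3638, 0.4661
Sum of the 6 terms: H(X,Y) = 2.5454 bits

Chain rule check:
  H(X) + H(Y|X) = 0.9990 + 1.5465 = 2.5455 bits
  H(X,Y) = 2.5454 bits
✓ Chain rule verified (Δ = 0.0001 is 4-dp rounding noise: each of the three values was rounded independently).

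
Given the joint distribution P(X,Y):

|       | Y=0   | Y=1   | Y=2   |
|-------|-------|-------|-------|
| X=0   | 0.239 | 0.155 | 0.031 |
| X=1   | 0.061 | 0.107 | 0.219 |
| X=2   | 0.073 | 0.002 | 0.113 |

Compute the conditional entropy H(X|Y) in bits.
1.2171 bits

H(X|Y) = H(X,Y) - H(Y)

H(X,Y) = -Σ_{x,y} P(x,y) log₂ P(x,y). Per-cell terms -P(x,y)·log₂P(x,y):
  X=0: 0.4935153, 0.4168973, 0.1553592
  X=1: 0.2461379, 0.3450020, 0.4798284
  X=2: 0.2756451, 0.0179316, 0.3554534
Sum of the 9 terms: H(X,Y) = 2.785770 bits

Marginal of Y (column sums):
  P(Y=0) = 0.239 + 0.061 + 0.073 = 0.373
  P(Y=1) = 0.155 + 0.107 + 0.002 = 0.264
  P(Y=2) = 0.031 + 0.219 + 0.113 = 0.363
H(Y) = -[0.373·log₂(0.373) + 0.264·log₂(0.264) + 0.363·log₂(0.363)]
  = 0.5306867 + 0.5072470 + 0.5306910 = 1.568625 bits

H(X|Y) = H(X,Y) - H(Y) = 2.785770 - 1.568625 = 1.2171 bits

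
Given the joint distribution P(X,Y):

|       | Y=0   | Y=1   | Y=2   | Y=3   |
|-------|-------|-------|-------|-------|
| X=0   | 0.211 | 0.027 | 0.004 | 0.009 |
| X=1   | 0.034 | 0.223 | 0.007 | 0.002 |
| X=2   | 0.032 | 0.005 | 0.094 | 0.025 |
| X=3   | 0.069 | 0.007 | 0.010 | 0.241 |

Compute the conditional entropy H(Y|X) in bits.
0.9981 bits

H(Y|X) = H(X,Y) - H(X)

H(X,Y) = -Σ_{x,y} P(x,y) log₂ P(x,y). Per-cell terms -P(x,y)·log₂P(x,y):
  X=0: 0.4736, 0.1407, 0.0319, 0.0612
  X=1: 0.1659, 0.4828, 0.0501, 0.0179
  X=2: 0.1589, 0.0382, 0.3207, 0.1330
  X=3: 0.2662, 0.0501, 0.0664, 0.4947
Sum of the 16 terms: H(X,Y) = 2.9523 bits

Marginal of X (row sums):
  P(X=0) = 0.211 + 0.027 + 0.004 + 0.009 = 0.251
  P(X=1) = 0.034 + 0.223 + 0.007 + 0.002 = 0.266
  P(X=2) = 0.032 + 0.005 + 0.094 + 0.025 = 0.156
  P(X=3) = 0.069 + 0.007 + 0.010 + 0.241 = 0.327
H(X) = -[0.251·log₂(0.251) + 0.266·log₂(0.266) + 0.156·log₂(0.156) + 0.327·log₂(0.327)]
  = 0.5006 + 0.5082 + 0.4181 + 0.5273 = 1.9542 bits

H(Y|X) = H(X,Y) - H(X) = 2.9523 - 1.9542 = 0.9981 bits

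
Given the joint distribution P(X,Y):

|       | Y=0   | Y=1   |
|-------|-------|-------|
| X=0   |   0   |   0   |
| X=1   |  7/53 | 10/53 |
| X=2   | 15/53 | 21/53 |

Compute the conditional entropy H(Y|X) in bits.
0.9791 bits

H(Y|X) = H(X,Y) - H(X)

H(X,Y) = -Σ_{x,y} P(x,y) log₂ P(x,y). Per-cell terms -P(x,y)·log₂P(x,y):
  X=0: 0.0000, 0.0000
  X=1: 0.3857, 0.4540
  X=2: 0.5154, 0.5292
  (cells with P = 0 contribute 0)
Sum of the 6 terms: H(X,Y) = 1.8843 bits

Marginal of X (row sums):
  P(X=0) = 0 + 0 = 0
  P(X=1) = 7/53 + 10/53 = 17/53
  P(X=2) = 15/53 + 21/53 = 36/53
H(X) = -[(17/53)·log₂(17/53) + (36/53)·log₂(36/53)]   (outcomes with P = 0 contribute 0)
  = 0.5262 + 0.3790 = 0.9052 bits

H(Y|X) = H(X,Y) - H(X) = 1.8843 - 0.9052 = 0.9791 bits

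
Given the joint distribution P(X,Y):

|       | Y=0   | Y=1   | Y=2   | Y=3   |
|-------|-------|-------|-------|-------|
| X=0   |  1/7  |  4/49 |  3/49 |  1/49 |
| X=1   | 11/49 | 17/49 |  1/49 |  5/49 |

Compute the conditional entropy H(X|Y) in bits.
0.8010 bits

H(X|Y) = H(X,Y) - H(Y)

H(X,Y) = -Σ_{x,y} P(x,y) log₂ P(x,y). Per-cell terms -P(x,y)·log₂P(x,y):
  X=0: 0.40105, 0.29508, 0.24672, 0.11459
  X=1: 0.48384, 0.52986, 0.11459, 0.33600
Sum of the 8 terms: H(X,Y) = 2.5217 bits

Marginal of Y (column sums):
  P(Y=0) = 1/7 + 11/49 = 18/49
  P(Y=1) = 4/49 + 17/49 = 3/7
  P(Y=2) = 3/49 + 1/49 = 4/49
  P(Y=3) = 1/49 + 5/49 = 6/49
H(Y) = -[(18/49)·log₂(18/49) + (3/7)·log₂(3/7) + (4/49)·log₂(4/49) + (6/49)·log₂(6/49)]
  = 0.53074 + 0.52388 + 0.29508 + 0.37099 = 1.7207 bits

H(X|Y) = H(X,Y) - H(Y) = 2.5217 - 1.7207 = 0.8010 bits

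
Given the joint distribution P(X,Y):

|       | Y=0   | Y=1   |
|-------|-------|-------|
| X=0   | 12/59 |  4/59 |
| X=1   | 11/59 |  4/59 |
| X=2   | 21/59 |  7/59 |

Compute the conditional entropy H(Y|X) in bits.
0.8177 bits

H(Y|X) = H(X,Y) - H(X)

H(X,Y) = -Σ_{x,y} P(x,y) log₂ P(x,y). Per-cell terms -P(x,y)·log₂P(x,y):
  X=0: 0.46732, 0.26323
  X=1: 0.45179, 0.26323
  X=2: 0.53045, 0.36486
Sum of the 6 terms: H(X,Y) = 2.3409 bits

Marginal of X (row sums):
  P(X=0) = 12/59 + 4/59 = 16/59
  P(X=1) = 11/59 + 4/59 = 15/59
  P(X=2) = 21/59 + 7/59 = 28/59
H(X) = -[(16/59)·log₂(16/59) + (15/59)·log₂(15/59) + (28/59)·log₂(28/59)]
  = 0.51055 + 0.50231 + 0.51031 = 1.5232 bits

H(Y|X) = H(X,Y) - H(X) = 2.3409 - 1.5232 = 0.8177 bits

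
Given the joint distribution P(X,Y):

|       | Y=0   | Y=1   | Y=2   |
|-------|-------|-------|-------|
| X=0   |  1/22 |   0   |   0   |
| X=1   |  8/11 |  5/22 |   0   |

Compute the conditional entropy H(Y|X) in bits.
0.7559 bits

H(Y|X) = H(X,Y) - H(X)

H(X,Y) = -Σ_{x,y} P(x,y) log₂ P(x,y). Per-cell terms -P(x,y)·log₂P(x,y):
  X=0: 0.20270, 0.00000, 0.00000
  X=1: 0.33413, 0.48580, 0.00000
  (cells with P = 0 contribute 0)
Sum of the 6 terms: H(X,Y) = 1.02263 bits

Marginal of X (row sums):
  P(X=0) = 1/22 + 0 + 0 = 1/22
  P(X=1) = 8/11 + 5/22 + 0 = 21/22
H(X) = -[(1/22)·log₂(1/22) + (21/22)·log₂(21/22)]
  = 0.20270 + 0.06406 = 0.26676 bits

H(Y|X) = H(X,Y) - H(X) = 1.02263 - 0.26676 = 0.7559 bits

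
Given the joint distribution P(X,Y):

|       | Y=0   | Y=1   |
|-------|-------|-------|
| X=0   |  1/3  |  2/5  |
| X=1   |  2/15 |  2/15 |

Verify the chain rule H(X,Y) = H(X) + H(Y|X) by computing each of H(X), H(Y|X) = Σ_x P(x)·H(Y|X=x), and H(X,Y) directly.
H(X) = 0.8366 bits, H(Y|X) = 0.9956 bits, H(X,Y) = 1.8323 bits

Marginal of X (row sums):
  P(X=0) = 1/3 + 2/5 = 11/15
  P(X=1) = 2/15 + 2/15 = 4/15
H(X) = -[(11/15)·log₂(11/15) + (4/15)·log₂(4/15)]
  = 0.3281 + 0.5085 = 0.8366 bits

H(Y|X) = Σ_x P(x)·H(Y|X=x):
  X=0: P(X=0) = 11/15, P(Y|X=0) = (5/11, 6/11) → H(Y|X=0) = 0.9940
  X=1: P(X=1) = 4/15, P(Y|X=1) = (1/2, 1/2) → H(Y|X=1) = 1.0000
H(Y|X) = (11/15)·0.9940 + (4/15)·1.0000 = 0.9956 bits

H(X,Y) = -Σ_{x,y} P(x,y) log₂ P(x,y). Per-cell terms -P(x,y)·log₂P(x,y):
  X=0: 0.5283, 0.5288
  X=1: 0.3876, 0.3876
Sum of the 4 terms: H(X,Y) = 1.8323 bits

Chain rule check:
  H(X) + H(Y|X) = 0.8366 + 0.9956 = 1.8322 bits
  H(X,Y) = 1.8323 bits
✓ Chain rule verified (Δ = 0.0001 is 4-dp rounding noise: each of the three values was rounded independently).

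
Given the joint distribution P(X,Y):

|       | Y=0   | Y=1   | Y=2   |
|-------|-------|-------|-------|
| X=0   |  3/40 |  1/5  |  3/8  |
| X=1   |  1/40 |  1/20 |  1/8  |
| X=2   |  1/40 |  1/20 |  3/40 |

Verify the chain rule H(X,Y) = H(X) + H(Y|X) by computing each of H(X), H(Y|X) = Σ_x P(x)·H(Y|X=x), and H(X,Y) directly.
H(X) = 1.2789 bits, H(Y|X) = 1.3500 bits, H(X,Y) = 2.6289 bits

Marginal of X (row sums):
  P(X=0) = 3/40 + 1/5 + 3/8 = 13/20
  P(X=1) = 1/40 + 1/20 + 1/8 = 1/5
  P(X=2) = 1/40 + 1/20 + 3/40 = 3/20
H(X) = -[(13/20)·log₂(13/20) + (1/5)·log₂(1/5) + (3/20)·log₂(3/20)]
  = 0.40397 + 0.46439 + 0.41054 = 1.2789 bits

H(Y|X) = Σ_x P(x)·H(Y|X=x):
  X=0: P(X=0) = 13/20, P(Y|X=0) = (3/26, 4/13, 15/26) → H(Y|X=0) = 1.34051
  X=1: P(X=1) = 1/5, P(Y|X=1) = (1/8, 1/4, 5/8) → H(Y|X=1) = 1.29879
  X=2: P(X=2) = 3/20, P(Y|X=2) = (1/6, 1/3, 1/2) → H(Y|X=2) = 1.45915
H(Y|X) = (13/20)·1.34051 + (1/5)·1.29879 + (3/20)·1.45915 = 1.3500 bits

H(X,Y) = -Σ_{x,y} P(x,y) log₂ P(x,y). Per-cell terms -P(x,y)·log₂P(x,y):
  X=0: 0.28027, 0.46439, 0.53064
  X=1: 0.13305, 0.21610, 0.37500
  X=2: 0.13305, 0.21610, 0.28027
Sum of the 9 terms: H(X,Y) = 2.6289 bits

Chain rule check:
  H(X) + H(Y|X) = 1.2789 + 1.3500 = 2.6289 bits
  H(X,Y) = 2.6289 bits
✓ Chain rule verified.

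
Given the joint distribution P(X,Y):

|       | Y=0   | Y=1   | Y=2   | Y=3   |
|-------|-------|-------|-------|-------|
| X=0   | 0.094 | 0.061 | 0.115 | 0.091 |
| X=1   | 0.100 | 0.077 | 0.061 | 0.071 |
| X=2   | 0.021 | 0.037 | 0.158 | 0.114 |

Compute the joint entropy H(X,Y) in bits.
3.4452 bits

H(X,Y) = -Σ_{x,y} P(x,y) log₂ P(x,y). Per-cell terms -P(x,y)·log₂P(x,y):
  X=0: 0.32065, 0.24614, 0.35883, 0.31468
  X=1: 0.33219, 0.28482, 0.24614, 0.27094
  X=2: 0.11704, 0.17598, 0.42060, 0.35715
Sum of the 12 terms: H(X,Y) = 3.4452 bits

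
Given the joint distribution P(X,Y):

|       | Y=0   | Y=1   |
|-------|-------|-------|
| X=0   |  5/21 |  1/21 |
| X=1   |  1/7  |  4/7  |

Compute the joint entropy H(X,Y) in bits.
1.5645 bits

H(X,Y) = -Σ_{x,y} P(x,y) log₂ P(x,y). Per-cell terms -P(x,y)·log₂P(x,y):
  X=0: 0.4929, 0.2092
  X=1: 0.4011, 0.4613
Sum of the 4 terms: H(X,Y) = 1.5645 bits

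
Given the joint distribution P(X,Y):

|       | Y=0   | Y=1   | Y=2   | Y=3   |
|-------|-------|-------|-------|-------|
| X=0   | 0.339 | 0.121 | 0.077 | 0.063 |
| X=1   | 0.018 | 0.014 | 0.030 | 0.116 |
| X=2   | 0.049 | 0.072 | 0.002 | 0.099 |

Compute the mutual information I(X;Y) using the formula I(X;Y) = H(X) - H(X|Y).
0.2564 bits

I(X;Y) = H(X) - H(X|Y)

Marginal of X (row sums):
  P(X=0) = 0.339 + 0.121 + 0.077 + 0.063 = 0.600
  P(X=1) = 0.018 + 0.014 + 0.030 + 0.116 = 0.178
  P(X=2) = 0.049 + 0.072 + 0.002 + 0.099 = 0.222
H(X) = -[0.600·log₂(0.600) + 0.178·log₂(0.178) + 0.222·log₂(0.222)]
  = 0.44218 + 0.44323 + 0.48204 = 1.36745 bits

Marginal of Y (column sums):
  P(Y=0) = 0.339 + 0.018 + 0.049 = 0.406
  P(Y=1) = 0.121 + 0.014 + 0.072 = 0.207
  P(Y=2) = 0.077 + 0.030 + 0.002 = 0.109
  P(Y=3) = 0.063 + 0.116 + 0.099 = 0.278
H(X|Y) = Σ_y P(y)·H(X|Y=y):
  Y=0: P(Y=0) = 0.406, P(X|Y=0) = (339/406, 9/203, 7/58) → H(X|Y=0) = 0.78474
  Y=1: P(Y=1) = 0.207, P(X|Y=1) = (121/207, 14/207, 8/23) → H(X|Y=1) = 1.24556
  Y=2: P(Y=2) = 0.109, P(X|Y=2) = (77/109, 30/109, 2/109) → H(X|Y=2) = 0.97232
  Y=3: P(Y=3) = 0.278, P(X|Y=3) = (63/278, 58/139, 99/278) → H(X|Y=3) = 1.54196
H(X|Y) = 0.406·0.78474 + 0.207·1.24556 + 0.109·0.97232 + 0.278·1.54196 = 1.11108 bits

I(X;Y) = H(X) - H(X|Y) = 1.36745 - 1.11108 = 0.2564 bits

Cross-check via I(X;Y) = H(X) + H(Y) - H(X,Y): computing H(Y) from the column sums and H(X,Y) from the 12 cells in the same way gives H(Y) = 1.86031 bits and H(X,Y) = 2.97139 bits, so
I(X;Y) = 1.36745 + 1.86031 - 2.97139 = 0.2564 bits ✓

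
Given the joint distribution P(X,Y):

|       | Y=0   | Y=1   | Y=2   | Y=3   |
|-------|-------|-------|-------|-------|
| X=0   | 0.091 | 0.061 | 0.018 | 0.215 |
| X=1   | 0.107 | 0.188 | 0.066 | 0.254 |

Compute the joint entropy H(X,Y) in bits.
2.7012 bits

H(X,Y) = -Σ_{x,y} P(x,y) log₂ P(x,y). Per-cell terms -P(x,y)·log₂P(x,y):
  X=0: 0.3147, 0.2461, 0.1043, 0.4768
  X=1: 0.3450, 0.4533, 0.2588, 0.5022
Sum of the 8 terms: H(X,Y) = 2.7012 bits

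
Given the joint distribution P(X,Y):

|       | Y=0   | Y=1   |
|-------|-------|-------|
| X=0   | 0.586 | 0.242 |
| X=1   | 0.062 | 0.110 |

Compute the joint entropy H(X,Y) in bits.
1.5462 bits

H(X,Y) = -Σ_{x,y} P(x,y) log₂ P(x,y). Per-cell terms -P(x,y)·log₂P(x,y):
  X=0: 0.4518, 0.4954
  X=1: 0.2487, 0.3503
Sum of the 4 terms: H(X,Y) = 1.5462 bits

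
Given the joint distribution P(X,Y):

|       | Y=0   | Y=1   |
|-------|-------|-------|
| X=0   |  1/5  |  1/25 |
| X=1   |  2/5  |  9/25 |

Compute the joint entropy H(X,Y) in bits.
1.7095 bits

H(X,Y) = -Σ_{x,y} P(x,y) log₂ P(x,y). Per-cell terms -P(x,y)·log₂P(x,y):
  X=0: 0.46439, 0.18575
  X=1: 0.52877, 0.53062
Sum of the 4 terms: H(X,Y) = 1.7095 bits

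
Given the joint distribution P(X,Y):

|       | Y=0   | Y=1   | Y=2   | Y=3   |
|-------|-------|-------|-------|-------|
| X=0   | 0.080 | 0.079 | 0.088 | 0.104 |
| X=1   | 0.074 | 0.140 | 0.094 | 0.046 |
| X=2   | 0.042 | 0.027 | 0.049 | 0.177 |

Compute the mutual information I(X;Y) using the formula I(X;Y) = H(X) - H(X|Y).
0.1371 bits

I(X;Y) = H(X) - H(X|Y)

Marginal of X (row sums):
  P(X=0) = 0.080 + 0.079 + 0.088 + 0.104 = 0.351
  P(X=1) = 0.074 + 0.140 + 0.094 + 0.046 = 0.354
  P(X=2) = 0.042 + 0.027 + 0.049 + 0.177 = 0.295
H(X) = -[0.351·log₂(0.351) + 0.354·log₂(0.354) + 0.295·log₂(0.295)]
  = 0.53017 + 0.53036 + 0.51956 = 1.5801 bits

Marginal of Y (column sums):
  P(Y=0) = 0.080 + 0.074 + 0.042 = 0.196
  P(Y=1) = 0.079 + 0.140 + 0.027 = 0.246
  P(Y=2) = 0.088 + 0.094 + 0.049 = 0.231
  P(Y=3) = 0.104 + 0.046 + 0.177 = 0.327
H(X|Y) = Σ_y P(y)·H(X|Y=y):
  Y=0: P(Y=0) = 0.196, P(X|Y=0) = (20/49, 37/98, 3/14) → H(X|Y=0) = 1.53445
  Y=1: P(Y=1) = 0.246, P(X|Y=1) = (79/246, 70/123, 9/82) → H(X|Y=1) = 1.33894
  Y=2: P(Y=2) = 0.231, P(X|Y=2) = (8/21, 94/231, 7/33) → H(X|Y=2) = 1.53278
  Y=3: P(Y=3) = 0.327, P(X|Y=3) = (104/327, 46/327, 59/109) → H(X|Y=3) = 1.40301
H(X|Y) = 0.196·1.53445 + 0.246·1.33894 + 0.231·1.53278 + 0.327·1.40301 = 1.4430 bits

I(X;Y) = H(X) - H(X|Y) = 1.5801 - 1.4430 = 0.1371 bits

Cross-check via I(X;Y) = H(X) + H(Y) - H(X,Y): computing H(Y) from the column sums and H(X,Y) from the 12 cells in the same way gives H(Y) = 1.9742 bits and H(X,Y) = 3.4172 bits, so
I(X;Y) = 1.5801 + 1.9742 - 3.4172 = 0.1371 bits ✓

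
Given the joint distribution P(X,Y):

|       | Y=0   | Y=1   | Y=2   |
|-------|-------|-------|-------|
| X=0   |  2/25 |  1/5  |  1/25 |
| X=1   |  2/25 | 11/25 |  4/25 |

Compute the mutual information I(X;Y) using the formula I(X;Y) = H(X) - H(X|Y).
0.0265 bits

I(X;Y) = H(X) - H(X|Y)

Marginal of X (row sums):
  P(X=0) = 2/25 + 1/5 + 1/25 = 8/25
  P(X=1) = 2/25 + 11/25 + 4/25 = 17/25
H(X) = -[(8/25)·log₂(8/25) + (17/25)·log₂(17/25)]
  = 0.52603 + 0.37835 = 0.90438 bits

Marginal of Y (column sums):
  P(Y=0) = 2/25 + 2/25 = 4/25
  P(Y=1) = 1/5 + 11/25 = 16/25
  P(Y=2) = 1/25 + 4/25 = 1/5
H(X|Y) = Σ_y P(y)·H(X|Y=y):
  Y=0: P(Y=0) = 4/25, P(X|Y=0) = (1/2, 1/2) → H(X|Y=0) = 1.00000
  Y=1: P(Y=1) = 16/25, P(X|Y=1) = (5/16, 11/16) → H(X|Y=1) = 0.89604
  Y=2: P(Y=2) = 1/5, P(X|Y=2) = (1/5, 4/5) → H(X|Y=2) = 0.72193
H(X|Y) = (4/25)·1.00000 + (16/25)·0.89604 + (1/5)·0.72193 = 0.87785 bits

I(X;Y) = H(X) - H(X|Y) = 0.90438 - 0.87785 = 0.0265 bits

Cross-check via I(X;Y) = H(X) + H(Y) - H(X,Y): computing H(Y) from the column sums and H(X,Y) from the 6 cells in the same way gives H(Y) = 1.29947 bits and H(X,Y) = 2.17732 bits, so
I(X;Y) = 0.90438 + 1.29947 - 2.17732 = 0.0265 bits ✓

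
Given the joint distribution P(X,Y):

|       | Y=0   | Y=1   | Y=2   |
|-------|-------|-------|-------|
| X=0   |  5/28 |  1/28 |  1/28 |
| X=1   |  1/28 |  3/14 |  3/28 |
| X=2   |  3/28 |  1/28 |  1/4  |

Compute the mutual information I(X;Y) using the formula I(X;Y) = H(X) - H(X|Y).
0.3350 bits

I(X;Y) = H(X) - H(X|Y)

Marginal of X (row sums):
  P(X=0) = 5/28 + 1/28 + 1/28 = 1/4
  P(X=1) = 1/28 + 3/14 + 3/28 = 5/14
  P(X=2) = 3/28 + 1/28 + 1/4 = 11/28
H(X) = -[(1/4)·log₂(1/4) + (5/14)·log₂(5/14) + (11/28)·log₂(11/28)]
  = 0.500000 + 0.530510 + 0.529541 = 1.56005 bits

Marginal of Y (column sums):
  P(Y=0) = 5/28 + 1/28 + 3/28 = 9/28
  P(Y=1) = 1/28 + 3/14 + 1/28 = 2/7
  P(Y=2) = 1/28 + 3/28 + 1/4 = 11/28
H(X|Y) = Σ_y P(y)·H(X|Y=y):
  Y=0: P(Y=0) = 9/28, P(X|Y=0) = (5/9, 1/9, 1/3) → H(X|Y=0) = 1.351644
  Y=1: P(Y=1) = 2/7, P(X|Y=1) = (1/8, 3/4, 1/8) → H(X|Y=1) = 1.061278
  Y=2: P(Y=2) = 11/28, P(X|Y=2) = (1/11, 3/11, 7/11) → H(X|Y=2) = 1.240671
H(X|Y) = (9/28)·1.351644 + (2/7)·1.061278 + (11/28)·1.240671 = 1.22509 bits

I(X;Y) = H(X) - H(X|Y) = 1.56005 - 1.22509 = 0.3350 bits

Cross-check via I(X;Y) = H(X) + H(Y) - H(X,Y): computing H(Y) from the column sums and H(X,Y) from the 9 cells in the same way gives H(Y) = 1.57225 bits and H(X,Y) = 2.79733 bits, so
I(X;Y) = 1.56005 + 1.57225 - 2.79733 = 0.3350 bits ✓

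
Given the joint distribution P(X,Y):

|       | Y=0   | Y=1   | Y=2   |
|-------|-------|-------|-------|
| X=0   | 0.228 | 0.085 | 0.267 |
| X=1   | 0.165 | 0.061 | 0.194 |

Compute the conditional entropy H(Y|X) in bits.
1.4498 bits

H(Y|X) = H(X,Y) - H(X)

H(X,Y) = -Σ_{x,y} P(x,y) log₂ P(x,y). Per-cell terms -P(x,y)·log₂P(x,y):
  X=0: 0.48630, 0.30229, 0.50866
  X=1: 0.42891, 0.24614, 0.45898
Sum of the 6 terms: H(X,Y) = 2.4313 bits

Marginal of X (row sums):
  P(X=0) = 0.228 + 0.085 + 0.267 = 0.580
  P(X=1) = 0.165 + 0.061 + 0.194 = 0.420
H(X) = -[0.580·log₂(0.580) + 0.420·log₂(0.420)]
  = 0.45581 + 0.52565 = 0.9815 bits

H(Y|X) = H(X,Y) - H(X) = 2.4313 - 0.9815 = 1.4498 bits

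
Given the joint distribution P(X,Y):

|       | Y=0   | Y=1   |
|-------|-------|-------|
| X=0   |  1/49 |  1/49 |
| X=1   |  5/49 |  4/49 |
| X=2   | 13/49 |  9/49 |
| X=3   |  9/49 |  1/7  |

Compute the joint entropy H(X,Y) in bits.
2.6673 bits

H(X,Y) = -Σ_{x,y} P(x,y) log₂ P(x,y). Per-cell terms -P(x,y)·log₂P(x,y):
  X=0: 0.1146, 0.1146
  X=1: 0.3360, 0.2951
  X=2: 0.5079, 0.4490
  X=3: 0.4490, 0.4011
Sum of the 8 terms: H(X,Y) = 2.6673 bits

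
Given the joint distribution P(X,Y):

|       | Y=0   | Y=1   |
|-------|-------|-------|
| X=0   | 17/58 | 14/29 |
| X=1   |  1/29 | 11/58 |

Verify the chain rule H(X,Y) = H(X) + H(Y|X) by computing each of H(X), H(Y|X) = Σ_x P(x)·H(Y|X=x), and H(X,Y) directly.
H(X) = 0.7677 bits, H(Y|X) = 0.8809 bits, H(X,Y) = 1.6486 bits

Marginal of X (row sums):
  P(X=0) = 17/58 + 14/29 = 45/58
  P(X=1) = 1/29 + 11/58 = 13/58
H(X) = -[(45/58)·log₂(45/58) + (13/58)·log₂(13/58)]
  = 0.284065 + 0.483587 = 0.7677 bits

H(Y|X) = Σ_x P(x)·H(Y|X=x):
  X=0: P(X=0) = 45/58, P(Y|X=0) = (17/45, 28/45) → H(Y|X=0) = 0.956457
  X=1: P(X=1) = 13/58, P(Y|X=1) = (2/13, 11/13) → H(Y|X=1) = 0.619382
H(Y|X) = (45/58)·0.956457 + (13/58)·0.619382 = 0.8809 bits

H(X,Y) = -Σ_{x,y} P(x,y) log₂ P(x,y). Per-cell terms -P(x,y)·log₂P(x,y):
  X=0: 0.518945, 0.507199
  X=1: 0.167517, 0.454897
Sum of the 4 terms: H(X,Y) = 1.6486 bits

Chain rule check:
  H(X) + H(Y|X) = 0.7677 + 0.8809 = 1.6486 bits
  H(X,Y) = 1.6486 bits
✓ Chain rule verified.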